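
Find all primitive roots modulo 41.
Primitive roots mod 41: {6, 7, 11, 12, 13, 15, 17, 19, 22, 24, 26, 28, 29, 30, 34, 35}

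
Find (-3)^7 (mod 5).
(-3) ≡ 2 (mod 5). 7 = 4 + 2 + 1 (binary 111). Repeated squaring mod 5: 2^1 ≡ 2; 2^2 ≡ 2² = 4 ≡ 4; 2^4 ≡ 4² = 16 ≡ 1. Multiply: (-3)^7 ≡ 2^4 × 2^2 × 2^1 ≡ 1 × 4 × 2 (mod 5): 1 × 4 = 4 ≡ 4; 4 × 2 = 8 ≡ 3. So (-3)^7 ≡ 3 (mod 5).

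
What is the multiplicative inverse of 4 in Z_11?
4^(-1) ≡ 3 (mod 11). Verification: 4 × 3 = 12 ≡ 1 (mod 11)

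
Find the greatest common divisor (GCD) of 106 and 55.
1

Using the Euclidean algorithm:
106 = 1 × 55 + 51
55 = 1 × 51 + 4
51 = 12 × 4 + 3
4 = 1 × 3 + 1
3 = 3 × 1 + 0

GCD(106, 55) = 1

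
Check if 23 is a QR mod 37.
By Euler's criterion: 23^{18} ≡ 36 (mod 37). Since this equals -1 (≡ 36), 23 is not a QR.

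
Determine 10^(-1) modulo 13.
10^(-1) ≡ 4 (mod 13). Verification: 10 × 4 = 40 ≡ 1 (mod 13)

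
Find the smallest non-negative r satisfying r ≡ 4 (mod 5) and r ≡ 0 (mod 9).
M = 5 × 9 = 45. M₁ = 9, y₁ ≡ 4 (mod 5). M₂ = 5, y₂ ≡ 2 (mod 9). r = 4×9×4 + 0×5×2 ≡ 9 (mod 45)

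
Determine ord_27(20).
Powers of 20 mod 27: 20^1≡20, 20^2≡22, 20^3≡8, 20^4≡25, 20^5≡14, 20^6≡10, 20^7≡11, 20^8≡4, 20^9≡26, 20^10≡7, 20^11≡5, 20^12≡19, 20^13≡2, 20^14≡13, 20^15≡17, 20^16≡16, 20^17≡23, 20^18≡1. Order = 18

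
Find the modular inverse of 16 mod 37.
16^(-1) ≡ 7 (mod 37). Verification: 16 × 7 = 112 ≡ 1 (mod 37)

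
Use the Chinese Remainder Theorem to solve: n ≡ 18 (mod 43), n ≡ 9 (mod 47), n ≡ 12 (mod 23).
22851

Using the Chinese Remainder Theorem:
M = product of moduli = 46483
For equation 1: M_1 = 1081, 1081 ≡ 6 (mod 43), inverse of 1081 mod 43 is 36 (check: 6 × 36 = 216 ≡ 1 (mod 43))
For equation 2: M_2 = 989, 989 ≡ 2 (mod 47), inverse of 989 mod 47 is 24 (check: 2 × 24 = 48 ≡ 1 (mod 47))
For equation 3: M_3 = 2021, 2021 ≡ 20 (mod 23), inverse of 2021 mod 23 is 15 (check: 20 × 15 = 300 ≡ 1 (mod 23))
Combine: n ≡ Σ r_i×M_i×(M_i⁻¹ mod m_i) = 18×1081×36 + 9×989×24 + 12×2021×15 = 700488 + 213624 + 363780 = 1277892
1277892 mod 46483 = 22851
n ≡ 22851 (mod 46483)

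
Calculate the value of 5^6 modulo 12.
6 = 4 + 2 (binary 110). Repeated squaring mod 12: 5^1 ≡ 5; 5^2 ≡ 5² = 25 ≡ 1; 5^4 ≡ 1² = 1 ≡ 1. Multiply: 5^6 = 5^4 × 5^2 ≡ 1 × 1 (mod 12): 1 × 1 = 1 ≡ 1. So 5^6 ≡ 1 (mod 12).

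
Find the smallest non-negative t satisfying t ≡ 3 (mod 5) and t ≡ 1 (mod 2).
M = 5 × 2 = 10. M₁ = 2, y₁ ≡ 3 (mod 5). M₂ = 5, y₂ ≡ 1 (mod 2). t = 3×2×3 + 1×5×1 ≡ 3 (mod 10)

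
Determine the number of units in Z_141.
92

Prime factorization: 141 = 3 × 47
Using the formula φ(n) = n × Π(1 - 1/p) for each prime factor p:
φ(141) = 141 × (1 - 1/3) × (1 - 1/47)
φ(141) = 92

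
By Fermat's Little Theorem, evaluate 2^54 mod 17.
By Fermat: 2^{16} ≡ 1 (mod 17). 54 = 3×16 + 6. So 2^{54} ≡ 2^{6} ≡ 13 (mod 17)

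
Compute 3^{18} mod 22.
5

Using successive squaring:
Binary expansion of 18: 10010
Powers of 3 mod 22 (each is the square of the previous):
  3^1 ≡ 3 (mod 22)
  3^2 ≡ 3² = 9 ≡ 9 (mod 22)
  3^4 ≡ 9² = 81 ≡ 15 (mod 22)
  3^8 ≡ 15² = 225 ≡ 5 (mod 22)
  3^16 ≡ 5² = 25 ≡ 3 (mod 22)
18 = 16 + 2, so 3^18 = 3^16 × 3^2 ≡ 3 × 9 (mod 22)
Multiplying step by step:
  3 × 9 = 27 ≡ 5 (mod 22)
Result: 3^18 ≡ 5 (mod 22)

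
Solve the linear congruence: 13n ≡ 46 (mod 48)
22

Since gcd(13, 48) = 1 divides 46, a solution exists.
Multiply both sides by the inverse of 13 mod 48:
  13^(-1) mod 48 = 37
  x ≡ 37 × 46 ≡ 1702 ≡ 22 (mod 48)
Verification: 13 × 22 = 286 = 5 × 48 + 46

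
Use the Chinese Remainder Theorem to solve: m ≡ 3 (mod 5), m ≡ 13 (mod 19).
M = 5 × 19 = 95. M₁ = 19, y₁ ≡ 4 (mod 5). M₂ = 5, y₂ ≡ 4 (mod 19). m = 3×19×4 + 13×5×4 ≡ 13 (mod 95)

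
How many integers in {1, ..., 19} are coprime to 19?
18

Prime factorization: 19 = 19
Using the formula φ(n) = n × Π(1 - 1/p) for each prime factor p:
φ(19) = 19 × (1 - 1/19)
φ(19) = 18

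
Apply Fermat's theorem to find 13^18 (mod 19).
By Fermat's Little Theorem, 13^{18} ≡ 1 (mod 19) since 19 is prime and gcd(13, 19) = 1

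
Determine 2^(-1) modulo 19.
2^(-1) ≡ 10 (mod 19). Verification: 2 × 10 = 20 ≡ 1 (mod 19)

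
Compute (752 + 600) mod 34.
26

(752 + 600) = 1352
1352 mod 34 = 26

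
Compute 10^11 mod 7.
Using Fermat: 10^{6} ≡ 1 (mod 7). 11 ≡ 5 (mod 6). So 10^{11} ≡ 10^{5} ≡ 5 (mod 7)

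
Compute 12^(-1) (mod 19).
12^(-1) ≡ 8 (mod 19). Verification: 12 × 8 = 96 ≡ 1 (mod 19)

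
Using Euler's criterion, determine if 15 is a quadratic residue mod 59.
By Euler's criterion: 15^{29} ≡ 1 (mod 59). Since this equals 1, 15 is a QR.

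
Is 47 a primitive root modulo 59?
p - 1 = 58 has prime divisors 2, 29. Check 47^(58/q) mod 59 for each: 47^(58/2) = 47^29 ≡ 58, 47^(58/29) = 47^2 ≡ 26 (mod 59). None of these is 1, so 47 has order 58 = φ(59), so it is a primitive root mod 59.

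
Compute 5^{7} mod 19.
16

Using successive squaring:
Binary expansion of 7: 111
Powers of 5 mod 19 (each is the square of the previous):
  5^1 ≡ 5 (mod 19)
  5^2 ≡ 5² = 25 ≡ 6 (mod 19)
  5^4 ≡ 6² = 36 ≡ 17 (mod 19)
7 = 4 + 2 + 1, so 5^7 = 5^4 × 5^2 × 5^1 ≡ 17 × 6 × 5 (mod 19)
Multiplying step by step:
  17 × 6 = 102 ≡ 7 (mod 19)
  7 × 5 = 35 ≡ 16 (mod 19)
Result: 5^7 ≡ 16 (mod 19)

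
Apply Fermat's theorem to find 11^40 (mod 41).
By Fermat's Little Theorem, 11^{40} ≡ 1 (mod 41) since 41 is prime and gcd(11, 41) = 1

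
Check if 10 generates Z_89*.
p - 1 = 88 has prime divisors 2, 11. Check 10^(88/q) mod 89 for each: 10^(88/2) = 10^44 ≡ 1, 10^(88/11) = 10^8 ≡ 45 (mod 89). Since 10^44 ≡ 1 (mod 89), the order of 10 divides 44 (in fact the order is 44) ≠ 88, so it is not a primitive root.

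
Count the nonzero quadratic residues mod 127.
For prime 127, there are (p-1)/2 = (127-1)/2 = 63 quadratic residues (excluding 0).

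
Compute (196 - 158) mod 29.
9

(196 - 158) = 38
38 mod 29 = 9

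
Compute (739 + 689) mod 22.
20

(739 + 689) = 1428
1428 mod 22 = 20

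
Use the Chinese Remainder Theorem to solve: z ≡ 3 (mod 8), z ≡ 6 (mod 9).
M = 8 × 9 = 72. M₁ = 9, y₁ ≡ 1 (mod 8). M₂ = 8, y₂ ≡ 8 (mod 9). z = 3×9×1 + 6×8×8 ≡ 51 (mod 72)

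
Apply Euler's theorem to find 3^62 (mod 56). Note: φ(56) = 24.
By Euler: 3^{24} ≡ 1 (mod 56) since gcd(3, 56) = 1. 62 = 2×24 + 14. So 3^{62} ≡ 3^{14} ≡ 9 (mod 56)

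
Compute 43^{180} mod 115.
81

Using successive squaring:
Binary expansion of 180: 10110100
Powers of 43 mod 115 (each is the square of the previous):
  43^1 ≡ 43 (mod 115)
  43^2 ≡ 43² = 1849 ≡ 9 (mod 115)
  43^4 ≡ 9² = 81 ≡ 81 (mod 115)
  43^8 ≡ 81² = 6561 ≡ 6 (mod 115)
  43^16 ≡ 6² = 36 ≡ 36 (mod 115)
  43^32 ≡ 36² = 1296 ≡ 31 (mod 115)
  43^64 ≡ 31² = 961 ≡ 41 (mod 115)
  43^128 ≡ 41² = 1681 ≡ 71 (mod 115)
180 = 128 + 32 + 16 + 4, so 43^180 = 43^128 × 43^32 × 43^16 × 43^4 ≡ 71 × 31 × 36 × 81 (mod 115)
Multiplying step by step:
  71 × 31 = 2201 ≡ 16 (mod 115)
  16 × 36 = 576 ≡ 1 (mod 115)
  1 × 81 = 81 ≡ 81 (mod 115)
Result: 43^180 ≡ 81 (mod 115)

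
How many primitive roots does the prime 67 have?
Number of primitive roots mod 67 = φ(66) = 20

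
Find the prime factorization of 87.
3 × 29

Divide by primes starting from smallest:
87 ÷ 3 = 29
29 ÷ 29 = 1

87 = 3 × 29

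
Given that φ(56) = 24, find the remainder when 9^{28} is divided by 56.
By Euler: 9^{24} ≡ 1 (mod 56) since gcd(9, 56) = 1. 28 = 1×24 + 4. So 9^{28} ≡ 9^{4} ≡ 9 (mod 56)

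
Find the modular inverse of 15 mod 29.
15^(-1) ≡ 2 (mod 29). Verification: 15 × 2 = 30 ≡ 1 (mod 29)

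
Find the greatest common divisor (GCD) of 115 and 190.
5

Using the Euclidean algorithm:
115 = 0 × 190 + 115
190 = 1 × 115 + 75
115 = 1 × 75 + 40
75 = 1 × 40 + 35
40 = 1 × 35 + 5
35 = 7 × 5 + 0

GCD(115, 190) = 5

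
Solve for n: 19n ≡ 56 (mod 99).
29

Since gcd(19, 99) = 1 divides 56, a solution exists.
Multiply both sides by the inverse of 19 mod 99:
  19^(-1) mod 99 = 73
  x ≡ 73 × 56 ≡ 4088 ≡ 29 (mod 99)
Verification: 19 × 29 = 551 = 5 × 99 + 56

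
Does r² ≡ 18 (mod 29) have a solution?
By Euler's criterion: 18^{14} ≡ 28 (mod 29). Since this equals -1 (≡ 28), 18 is not a QR.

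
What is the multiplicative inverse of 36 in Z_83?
30

Using Extended Euclidean Algorithm:
gcd(36, 83) = 1
Bezout coefficients: 36 × 30 + 83 × -13 = 1
So 36 × 30 ≡ 1 (mod 83)
The inverse is 30 mod 83 = 30
Verification: 36 × 30 = 1080 = 13 × 83 + 1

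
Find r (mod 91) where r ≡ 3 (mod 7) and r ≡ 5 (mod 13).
M = 7 × 13 = 91. M₁ = 13, y₁ ≡ 6 (mod 7). M₂ = 7, y₂ ≡ 2 (mod 13). r = 3×13×6 + 5×7×2 ≡ 31 (mod 91)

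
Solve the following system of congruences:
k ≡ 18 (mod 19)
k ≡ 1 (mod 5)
56

Using the Chinese Remainder Theorem:
M = product of moduli = 95
For equation 1: M_1 = 5, 5 ≡ 5 (mod 19), inverse of 5 mod 19 is 4 (check: 5 × 4 = 20 ≡ 1 (mod 19))
For equation 2: M_2 = 19, 19 ≡ 4 (mod 5), inverse of 19 mod 5 is 4 (check: 4 × 4 = 16 ≡ 1 (mod 5))
Combine: k ≡ Σ r_i×M_i×(M_i⁻¹ mod m_i) = 18×5×4 + 1×19×4 = 360 + 76 = 436
436 mod 95 = 56
k ≡ 56 (mod 95)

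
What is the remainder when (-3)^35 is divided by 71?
Using repeated squaring. (-3) ≡ 68 (mod 71). 35 = 32 + 2 + 1 (binary 100011). Repeated squaring mod 71: 68^1 ≡ 68; 68^2 ≡ 68² = 4624 ≡ 9; 68^4 ≡ 9² = 81 ≡ 10; 68^8 ≡ 10² = 100 ≡ 29; 68^16 ≡ 29² = 841 ≡ 60; 68^32 ≡ 60² = 3600 ≡ 50. Multiply: (-3)^35 ≡ 68^32 × 68^2 × 68^1 ≡ 50 × 9 × 68 (mod 71): 50 × 9 = 450 ≡ 24; 24 × 68 = 1632 ≡ 70. So (-3)^35 ≡ 70 (mod 71).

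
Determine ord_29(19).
Powers of 19 mod 29: 19^1≡19, 19^2≡13, 19^3≡15, 19^4≡24, 19^5≡21, 19^6≡22, 19^7≡12, 19^8≡25, 19^9≡11, 19^10≡6, 19^11≡27, 19^12≡20, 19^13≡3, 19^14≡28, 19^15≡10, 19^16≡16, 19^17≡14, 19^18≡5, 19^19≡8, 19^20≡7, 19^21≡17, 19^22≡4, 19^23≡18, 19^24≡23, 19^25≡2, 19^26≡9, 19^27≡26, 19^28≡1. Order = 28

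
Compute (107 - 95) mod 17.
12

(107 - 95) = 12
12 mod 17 = 12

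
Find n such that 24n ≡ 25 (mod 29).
24

Since gcd(24, 29) = 1 divides 25, a solution exists.
Multiply both sides by the inverse of 24 mod 29:
  24^(-1) mod 29 = 23
  x ≡ 23 × 25 ≡ 575 ≡ 24 (mod 29)
Verification: 24 × 24 = 576 = 19 × 29 + 25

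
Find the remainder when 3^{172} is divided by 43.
By Fermat: 3^{42} ≡ 1 (mod 43). 172 = 4×42 + 4. So 3^{172} ≡ 3^{4} ≡ 38 (mod 43)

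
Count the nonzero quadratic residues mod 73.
For prime 73, there are (p-1)/2 = (73-1)/2 = 36 quadratic residues (excluding 0).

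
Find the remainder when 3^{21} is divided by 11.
By Fermat: 3^{10} ≡ 1 (mod 11). 21 = 2×10 + 1. So 3^{21} ≡ 3^{1} ≡ 3 (mod 11)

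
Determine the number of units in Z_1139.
1056

Prime factorization: 1139 = 17 × 67
Using the formula φ(n) = n × Π(1 - 1/p) for each prime factor p:
φ(1139) = 1139 × (1 - 1/17) × (1 - 1/67)
φ(1139) = 1056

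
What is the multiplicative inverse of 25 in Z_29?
25^(-1) ≡ 7 (mod 29). Verification: 25 × 7 = 175 ≡ 1 (mod 29)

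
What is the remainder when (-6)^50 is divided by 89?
Using repeated squaring. (-6) ≡ 83 (mod 89). 50 = 32 + 16 + 2 (binary 110010). Repeated squaring mod 89: 83^1 ≡ 83; 83^2 ≡ 83² = 6889 ≡ 36; 83^4 ≡ 36² = 1296 ≡ 50; 83^8 ≡ 50² = 2500 ≡ 8; 83^16 ≡ 8² = 64 ≡ 64; 83^32 ≡ 64² = 4096 ≡ 2. Multiply: (-6)^50 ≡ 83^32 × 83^16 × 83^2 ≡ 2 × 64 × 36 (mod 89): 2 × 64 = 128 ≡ 39; 39 × 36 = 1404 ≡ 69. So (-6)^50 ≡ 69 (mod 89).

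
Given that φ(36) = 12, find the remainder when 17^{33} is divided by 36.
By Euler: 17^{12} ≡ 1 (mod 36) since gcd(17, 36) = 1. 33 = 2×12 + 9. So 17^{33} ≡ 17^{9} ≡ 17 (mod 36)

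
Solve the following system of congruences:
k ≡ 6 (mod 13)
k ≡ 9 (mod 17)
162

Using the Chinese Remainder Theorem:
M = product of moduli = 221
For equation 1: M_1 = 17, 17 ≡ 4 (mod 13), inverse of 17 mod 13 is 10 (check: 4 × 10 = 40 ≡ 1 (mod 13))
For equation 2: M_2 = 13, 13 ≡ 13 (mod 17), inverse of 13 mod 17 is 4 (check: 13 × 4 = 52 ≡ 1 (mod 17))
Combine: k ≡ Σ r_i×M_i×(M_i⁻¹ mod m_i) = 6×17×10 + 9×13×4 = 1020 + 468 = 1488
1488 mod 221 = 162
k ≡ 162 (mod 221)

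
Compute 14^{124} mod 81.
4

Using successive squaring:
Binary expansion of 124: 1111100
Powers of 14 mod 81 (each is the square of the previous):
  14^1 ≡ 14 (mod 81)
  14^2 ≡ 14² = 196 ≡ 34 (mod 81)
  14^4 ≡ 34² = 1156 ≡ 22 (mod 81)
  14^8 ≡ 22² = 484 ≡ 79 (mod 81)
  14^16 ≡ 79² = 6241 ≡ 4 (mod 81)
  14^32 ≡ 4² = 16 ≡ 16 (mod 81)
  14^64 ≡ 16² = 256 ≡ 13 (mod 81)
124 = 64 + 32 + 16 + 8 + 4, so 14^124 = 14^64 × 14^32 × 14^16 × 14^8 × 14^4 ≡ 13 × 16 × 4 × 79 × 22 (mod 81)
Multiplying step by step:
  13 × 16 = 208 ≡ 46 (mod 81)
  46 × 4 = 184 ≡ 22 (mod 81)
  22 × 79 = 1738 ≡ 37 (mod 81)
  37 × 22 = 814 ≡ 4 (mod 81)
Result: 14^124 ≡ 4 (mod 81)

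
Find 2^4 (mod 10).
4 = 4 (binary 100). Repeated squaring mod 10: 2^1 ≡ 2; 2^2 ≡ 2² = 4 ≡ 4; 2^4 ≡ 4² = 16 ≡ 6. So 2^4 ≡ 6 (mod 10).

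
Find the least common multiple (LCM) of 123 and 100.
12300

First find GCD(123, 100) using the Euclidean algorithm:
123 = 1 × 100 + 23
100 = 4 × 23 + 8
23 = 2 × 8 + 7
8 = 1 × 7 + 1
7 = 7 × 1 + 0
GCD(123, 100) = 1

LCM formula: LCM(a, b) = (a × b) / GCD(a, b)
LCM(123, 100) = (123 × 100) / 1
LCM(123, 100) = 12300 / 1
LCM(123, 100) = 12300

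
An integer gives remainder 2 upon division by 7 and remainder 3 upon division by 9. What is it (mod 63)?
M = 7 × 9 = 63. M₁ = 9, y₁ ≡ 4 (mod 7). M₂ = 7, y₂ ≡ 4 (mod 9). y = 2×9×4 + 3×7×4 ≡ 30 (mod 63). The smallest positive such number is 30.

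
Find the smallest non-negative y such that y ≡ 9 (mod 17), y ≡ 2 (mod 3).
26

Using the Chinese Remainder Theorem:
M = product of moduli = 51
For equation 1: M_1 = 3, 3 ≡ 3 (mod 17), inverse of 3 mod 17 is 6 (check: 3 × 6 = 18 ≡ 1 (mod 17))
For equation 2: M_2 = 17, 17 ≡ 2 (mod 3), inverse of 17 mod 3 is 2 (check: 2 × 2 = 4 ≡ 1 (mod 3))
Combine: y ≡ Σ r_i×M_i×(M_i⁻¹ mod m_i) = 9×3×6 + 2×17×2 = 162 + 68 = 230
230 mod 51 = 26
y ≡ 26 (mod 51)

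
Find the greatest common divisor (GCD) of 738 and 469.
1

Using the Euclidean algorithm:
738 = 1 × 469 + 269
469 = 1 × 269 + 200
269 = 1 × 200 + 69
200 = 2 × 69 + 62
69 = 1 × 62 + 7
62 = 8 × 7 + 6
7 = 1 × 6 + 1
6 = 6 × 1 + 0

GCD(738, 469) = 1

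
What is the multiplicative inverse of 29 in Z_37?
29^(-1) ≡ 23 (mod 37). Verification: 29 × 23 = 667 ≡ 1 (mod 37)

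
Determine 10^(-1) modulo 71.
10^(-1) ≡ 64 (mod 71). Verification: 10 × 64 = 640 ≡ 1 (mod 71)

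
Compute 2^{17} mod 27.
14

Using successive squaring:
Binary expansion of 17: 10001
Powers of 2 mod 27 (each is the square of the previous):
  2^1 ≡ 2 (mod 27)
  2^2 ≡ 2² = 4 ≡ 4 (mod 27)
  2^4 ≡ 4² = 16 ≡ 16 (mod 27)
  2^8 ≡ 16² = 256 ≡ 13 (mod 27)
  2^16 ≡ 13² = 169 ≡ 7 (mod 27)
17 = 16 + 1, so 2^17 = 2^16 × 2^1 ≡ 7 × 2 (mod 27)
Multiplying step by step:
  7 × 2 = 14 ≡ 14 (mod 27)
Result: 2^17 ≡ 14 (mod 27)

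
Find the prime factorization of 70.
2 × 5 × 7

Divide by primes starting from smallest:
70 ÷ 2 = 35
35 ÷ 5 = 7
7 ÷ 7 = 1

70 = 2 × 5 × 7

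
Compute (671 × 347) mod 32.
5

(671 × 347) = 232837
232837 mod 32 = 5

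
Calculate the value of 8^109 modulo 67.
Using Fermat: 8^{66} ≡ 1 (mod 67). 109 ≡ 43 (mod 66). So 8^{109} ≡ 8^{43} ≡ 42 (mod 67)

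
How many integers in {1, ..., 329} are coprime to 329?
276

Prime factorization: 329 = 7 × 47
Using the formula φ(n) = n × Π(1 - 1/p) for each prime factor p:
φ(329) = 329 × (1 - 1/7) × (1 - 1/47)
φ(329) = 276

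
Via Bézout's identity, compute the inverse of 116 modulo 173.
Extended GCD: 116(-85) + 173(57) = 1. So 116^(-1) ≡ 88 ≡ 88 (mod 173). Verify: 116 × 88 = 10208 ≡ 1 (mod 173)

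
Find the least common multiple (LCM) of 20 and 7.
140

First find GCD(20, 7) using the Euclidean algorithm:
20 = 2 × 7 + 6
7 = 1 × 6 + 1
6 = 6 × 1 + 0
GCD(20, 7) = 1

LCM formula: LCM(a, b) = (a × b) / GCD(a, b)
LCM(20, 7) = (20 × 7) / 1
LCM(20, 7) = 140 / 1
LCM(20, 7) = 140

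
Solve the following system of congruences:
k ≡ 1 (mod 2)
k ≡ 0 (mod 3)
3

Using the Chinese Remainder Theorem:
M = product of moduli = 6
For equation 1: M_1 = 3, 3 ≡ 1 (mod 2), inverse of 3 mod 2 is 1 (check: 1 × 1 = 1 ≡ 1 (mod 2))
For equation 2: M_2 = 2, 2 ≡ 2 (mod 3), inverse of 2 mod 3 is 2 (check: 2 × 2 = 4 ≡ 1 (mod 3))
Combine: k ≡ Σ r_i×M_i×(M_i⁻¹ mod m_i) = 1×3×1 + 0×2×2 = 3 + 0 = 3
3 mod 6 = 3
k ≡ 3 (mod 6)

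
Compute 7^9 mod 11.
9 = 8 + 1 (binary 1001). Repeated squaring mod 11: 7^1 ≡ 7; 7^2 ≡ 7² = 49 ≡ 5; 7^4 ≡ 5² = 25 ≡ 3; 7^8 ≡ 3² = 9 ≡ 9. Multiply: 7^9 = 7^8 × 7^1 ≡ 9 × 7 (mod 11): 9 × 7 = 63 ≡ 8. So 7^9 ≡ 8 (mod 11).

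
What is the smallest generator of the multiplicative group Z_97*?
p - 1 = 96 has prime divisors 2, 3. h is a primitive root mod 97 iff h^(96/q) ≢ 1 (mod 97) for each such q.
h = 2: 2^48 ≡ 1, 2^32 ≡ 35 (mod 97); 2^48 ≡ 1, so not a primitive root.
h = 3: 3^48 ≡ 1, 3^32 ≡ 35 (mod 97); 3^48 ≡ 1, so not a primitive root.
h = 4: 4^48 ≡ 1, 4^32 ≡ 61 (mod 97); 4^48 ≡ 1, so not a primitive root.
h = 5: 5^48 ≡ 96, 5^32 ≡ 35 (mod 97); none is 1, so 5 has order 96 and is a primitive root.
The smallest primitive root mod 97 is g = 5.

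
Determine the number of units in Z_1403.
1320

Prime factorization: 1403 = 23 × 61
Using the formula φ(n) = n × Π(1 - 1/p) for each prime factor p:
φ(1403) = 1403 × (1 - 1/23) × (1 - 1/61)
φ(1403) = 1320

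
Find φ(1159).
1080

Prime factorization: 1159 = 19 × 61
Using the formula φ(n) = n × Π(1 - 1/p) for each prime factor p:
φ(1159) = 1159 × (1 - 1/19) × (1 - 1/61)
φ(1159) = 1080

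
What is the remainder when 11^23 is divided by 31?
Using repeated squaring. 23 = 16 + 4 + 2 + 1 (binary 10111). Repeated squaring mod 31: 11^1 ≡ 11; 11^2 ≡ 11² = 121 ≡ 28; 11^4 ≡ 28² = 784 ≡ 9; 11^8 ≡ 9² = 81 ≡ 19; 11^16 ≡ 19² = 361 ≡ 20. Multiply: 11^23 = 11^16 × 11^4 × 11^2 × 11^1 ≡ 20 × 9 × 28 × 11 (mod 31): 20 × 9 = 180 ≡ 25; 25 × 28 = 700 ≡ 18; 18 × 11 = 198 ≡ 12. So 11^23 ≡ 12 (mod 31).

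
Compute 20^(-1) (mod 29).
20^(-1) ≡ 16 (mod 29). Verification: 20 × 16 = 320 ≡ 1 (mod 29)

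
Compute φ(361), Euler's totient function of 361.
342

Prime factorization: 361 = 19^2
Using the formula φ(n) = n × Π(1 - 1/p) for each prime factor p:
φ(361) = 361 × (1 - 1/19)
φ(361) = 342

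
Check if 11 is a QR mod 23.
By Euler's criterion: 11^{11} ≡ 22 (mod 23). Since this equals -1 (≡ 22), 11 is not a QR.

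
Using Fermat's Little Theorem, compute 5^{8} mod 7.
4

By Fermat's Little Theorem, a^(p-1) ≡ 1 (mod p) for prime p and gcd(a, p) = 1
Here p = 7, so 5^6 ≡ 1 (mod 7)
We can reduce the exponent: 8 mod 6 = 2
So 5^8 ≡ 5^2 (mod 7)
Computing: 5^2 mod 7 = 4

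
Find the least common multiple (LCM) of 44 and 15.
660

First find GCD(44, 15) using the Euclidean algorithm:
44 = 2 × 15 + 14
15 = 1 × 14 + 1
14 = 14 × 1 + 0
GCD(44, 15) = 1

LCM formula: LCM(a, b) = (a × b) / GCD(a, b)
LCM(44, 15) = (44 × 15) / 1
LCM(44, 15) = 660 / 1
LCM(44, 15) = 660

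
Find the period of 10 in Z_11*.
Powers of 10 mod 11: 10^1≡10, 10^2≡1. Order = 2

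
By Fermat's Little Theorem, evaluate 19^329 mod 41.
By Fermat: 19^{40} ≡ 1 (mod 41). 329 = 8×40 + 9. So 19^{329} ≡ 19^{9} ≡ 6 (mod 41)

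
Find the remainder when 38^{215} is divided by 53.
By Fermat: 38^{52} ≡ 1 (mod 53). 215 = 4×52 + 7. So 38^{215} ≡ 38^{7} ≡ 11 (mod 53)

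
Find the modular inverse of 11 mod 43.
11^(-1) ≡ 4 (mod 43). Verification: 11 × 4 = 44 ≡ 1 (mod 43)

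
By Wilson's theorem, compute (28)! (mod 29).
By Wilson's theorem, (28)! ≡ -1 ≡ 28 (mod 29)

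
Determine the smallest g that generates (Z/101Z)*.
2

A primitive root g modulo p has order p-1 = 100
Prime divisors of 100: [2, 5]
g is a primitive root iff g^(100/q) ≢ 1 (mod 101) for each prime divisor q
Testing small values:
  g = 2: 2^50 ≡ 100, 2^20 ≡ 95 (mod 101) → none is 1, primitive root!
The smallest primitive root is 2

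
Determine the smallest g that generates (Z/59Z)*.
2

A primitive root g modulo p has order p-1 = 58
Prime divisors of 58: [2, 29]
g is a primitive root iff g^(58/q) ≢ 1 (mod 59) for each prime divisor q
Testing small values:
  g = 2: 2^29 ≡ 58, 2^2 ≡ 4 (mod 59) → none is 1, primitive root!
The smallest primitive root is 2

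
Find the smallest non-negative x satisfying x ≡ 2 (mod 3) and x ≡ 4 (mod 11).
M = 3 × 11 = 33. M₁ = 11, y₁ ≡ 2 (mod 3). M₂ = 3, y₂ ≡ 4 (mod 11). x = 2×11×2 + 4×3×4 ≡ 26 (mod 33)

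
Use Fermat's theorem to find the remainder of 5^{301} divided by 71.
5

By Fermat's Little Theorem, a^(p-1) ≡ 1 (mod p) for prime p and gcd(a, p) = 1
Here p = 71, so 5^70 ≡ 1 (mod 71)
We can reduce the exponent: 301 mod 70 = 21
So 5^301 ≡ 5^21 (mod 71)
Computing: 5^21 mod 71 = 5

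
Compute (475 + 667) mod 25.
17

(475 + 667) = 1142
1142 mod 25 = 17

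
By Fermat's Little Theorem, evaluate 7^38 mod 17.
By Fermat: 7^{16} ≡ 1 (mod 17). 38 = 2×16 + 6. So 7^{38} ≡ 7^{6} ≡ 9 (mod 17)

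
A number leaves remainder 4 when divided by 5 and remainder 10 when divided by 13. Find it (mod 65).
M = 5 × 13 = 65. M₁ = 13, y₁ ≡ 2 (mod 5). M₂ = 5, y₂ ≡ 8 (mod 13). k = 4×13×2 + 10×5×8 ≡ 49 (mod 65)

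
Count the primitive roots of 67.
20

The number of primitive roots modulo p is φ(p-1) = φ(66)
φ(66) = 20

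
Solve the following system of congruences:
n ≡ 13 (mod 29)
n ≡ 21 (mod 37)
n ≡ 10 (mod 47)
34320

Using the Chinese Remainder Theorem:
M = product of moduli = 50431
For equation 1: M_1 = 1739, 1739 ≡ 28 (mod 29), inverse of 1739 mod 29 is 28 (check: 28 × 28 = 784 ≡ 1 (mod 29))
For equation 2: M_2 = 1363, 1363 ≡ 31 (mod 37), inverse of 1363 mod 37 is 6 (check: 31 × 6 = 186 ≡ 1 (mod 37))
For equation 3: M_3 = 1073, 1073 ≡ 39 (mod 47), inverse of 1073 mod 47 is 41 (check: 39 × 41 = 1599 ≡ 1 (mod 47))
Combine: n ≡ Σ r_i×M_i×(M_i⁻¹ mod m_i) = 13×1739×28 + 21×1363×6 + 10×1073×41 = 632996 + 171738 + 439930 = 1244664
1244664 mod 50431 = 34320
n ≡ 34320 (mod 50431)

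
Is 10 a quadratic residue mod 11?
By Euler's criterion: 10^{5} ≡ 10 (mod 11). Since this equals -1 (≡ 10), 10 is not a QR.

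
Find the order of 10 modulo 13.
Powers of 10 mod 13: 10^1≡10, 10^2≡9, 10^3≡12, 10^4≡3, 10^5≡4, 10^6≡1. Order = 6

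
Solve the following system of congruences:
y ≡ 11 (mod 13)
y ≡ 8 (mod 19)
141

Using the Chinese Remainder Theorem:
M = product of moduli = 247
For equation 1: M_1 = 19, 19 ≡ 6 (mod 13), inverse of 19 mod 13 is 11 (check: 6 × 11 = 66 ≡ 1 (mod 13))
For equation 2: M_2 = 13, 13 ≡ 13 (mod 19), inverse of 13 mod 19 is 3 (check: 13 × 3 = 39 ≡ 1 (mod 19))
Combine: y ≡ Σ r_i×M_i×(M_i⁻¹ mod m_i) = 11×19×11 + 8×13×3 = 2299 + 312 = 2611
2611 mod 247 = 141
y ≡ 141 (mod 247)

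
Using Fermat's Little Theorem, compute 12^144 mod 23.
By Fermat: 12^{22} ≡ 1 (mod 23). 144 = 6×22 + 12. So 12^{144} ≡ 12^{12} ≡ 12 (mod 23)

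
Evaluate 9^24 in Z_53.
Using repeated squaring. 24 = 16 + 8 (binary 11000). Repeated squaring mod 53: 9^1 ≡ 9; 9^2 ≡ 9² = 81 ≡ 28; 9^4 ≡ 28² = 784 ≡ 42; 9^8 ≡ 42² = 1764 ≡ 15; 9^16 ≡ 15² = 225 ≡ 13. Multiply: 9^24 = 9^16 × 9^8 ≡ 13 × 15 (mod 53): 13 × 15 = 195 ≡ 36. So 9^24 ≡ 36 (mod 53).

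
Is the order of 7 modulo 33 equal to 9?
No, the actual order is 10, not 9.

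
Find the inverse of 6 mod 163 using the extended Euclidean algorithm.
Extended GCD: 6(-27) + 163(1) = 1. So 6^(-1) ≡ 136 ≡ 136 (mod 163). Verify: 6 × 136 = 816 ≡ 1 (mod 163)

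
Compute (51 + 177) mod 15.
3

(51 + 177) = 228
228 mod 15 = 3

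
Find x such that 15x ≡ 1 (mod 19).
15^(-1) ≡ 14 (mod 19). Verification: 15 × 14 = 210 ≡ 1 (mod 19)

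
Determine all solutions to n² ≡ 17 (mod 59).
The square roots of 17 mod 59 are 28 and 31. Verify: 28² = 784 ≡ 17 (mod 59)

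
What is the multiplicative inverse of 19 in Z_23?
19^(-1) ≡ 17 (mod 23). Verification: 19 × 17 = 323 ≡ 1 (mod 23)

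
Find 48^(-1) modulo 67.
7

Using Extended Euclidean Algorithm:
gcd(48, 67) = 1
Bezout coefficients: 48 × 7 + 67 × -5 = 1
So 48 × 7 ≡ 1 (mod 67)
The inverse is 7 mod 67 = 7
Verification: 48 × 7 = 336 = 5 × 67 + 1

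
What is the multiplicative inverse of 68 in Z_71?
47

Using Extended Euclidean Algorithm:
gcd(68, 71) = 1
Bezout coefficients: 68 × -24 + 71 × 23 = 1
So 68 × -24 ≡ 1 (mod 71)
The inverse is -24 mod 71 = 47
Verification: 68 × 47 = 3196 = 45 × 71 + 1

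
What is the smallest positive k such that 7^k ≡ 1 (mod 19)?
Powers of 7 mod 19: 7^1≡7, 7^2≡11, 7^3≡1. Order = 3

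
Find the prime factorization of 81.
3^4

Divide by primes starting from smallest:
81 ÷ 3 = 27
27 ÷ 3 = 9
9 ÷ 3 = 3
3 ÷ 3 = 1

81 = 3^4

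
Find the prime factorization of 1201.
1201

Divide by primes starting from smallest:
1201 ÷ 1201 = 1

1201 = 1201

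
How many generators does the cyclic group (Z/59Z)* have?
28

The number of primitive roots modulo p is φ(p-1) = φ(58)
φ(58) = 28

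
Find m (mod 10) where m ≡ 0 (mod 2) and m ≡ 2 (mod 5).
M = 2 × 5 = 10. M₁ = 5, y₁ ≡ 1 (mod 2). M₂ = 2, y₂ ≡ 3 (mod 5). m = 0×5×1 + 2×2×3 ≡ 2 (mod 10)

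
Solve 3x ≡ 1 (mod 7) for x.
5

Using Extended Euclidean Algorithm:
gcd(3, 7) = 1
Bezout coefficients: 3 × -2 + 7 × 1 = 1
So 3 × -2 ≡ 1 (mod 7)
The inverse is -2 mod 7 = 5
Verification: 3 × 5 = 15 = 2 × 7 + 1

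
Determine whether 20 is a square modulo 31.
By Euler's criterion: 20^{15} ≡ 1 (mod 31). Since this equals 1, 20 is a QR.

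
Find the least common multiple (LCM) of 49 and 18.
882

First find GCD(49, 18) using the Euclidean algorithm:
49 = 2 × 18 + 13
18 = 1 × 13 + 5
13 = 2 × 5 + 3
5 = 1 × 3 + 2
3 = 1 × 2 + 1
2 = 2 × 1 + 0
GCD(49, 18) = 1

LCM formula: LCM(a, b) = (a × b) / GCD(a, b)
LCM(49, 18) = (49 × 18) / 1
LCM(49, 18) = 882 / 1
LCM(49, 18) = 882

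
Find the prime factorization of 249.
3 × 83

Divide by primes starting from smallest:
249 ÷ 3 = 83
83 ÷ 83 = 1

249 = 3 × 83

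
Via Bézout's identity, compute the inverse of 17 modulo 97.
Extended GCD: 17(40) + 97(-7) = 1. So 17^(-1) ≡ 40 ≡ 40 (mod 97). Verify: 17 × 40 = 680 ≡ 1 (mod 97)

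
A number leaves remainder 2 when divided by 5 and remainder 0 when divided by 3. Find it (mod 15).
M = 5 × 3 = 15. M₁ = 3, y₁ ≡ 2 (mod 5). M₂ = 5, y₂ ≡ 2 (mod 3). y = 2×3×2 + 0×5×2 ≡ 12 (mod 15)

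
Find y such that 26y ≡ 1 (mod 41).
26^(-1) ≡ 30 (mod 41). Verification: 26 × 30 = 780 ≡ 1 (mod 41)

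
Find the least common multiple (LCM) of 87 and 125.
10875

First find GCD(87, 125) using the Euclidean algorithm:
87 = 0 × 125 + 87
125 = 1 × 87 + 38
87 = 2 × 38 + 11
38 = 3 × 11 + 5
11 = 2 × 5 + 1
5 = 5 × 1 + 0
GCD(87, 125) = 1

LCM formula: LCM(a, b) = (a × b) / GCD(a, b)
LCM(87, 125) = (87 × 125) / 1
LCM(87, 125) = 10875 / 1
LCM(87, 125) = 10875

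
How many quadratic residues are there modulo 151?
For prime 151, there are (p-1)/2 = (151-1)/2 = 75 quadratic residues (excluding 0).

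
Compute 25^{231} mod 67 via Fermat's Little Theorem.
1

By Fermat's Little Theorem, a^(p-1) ≡ 1 (mod p) for prime p and gcd(a, p) = 1
Here p = 67, so 25^66 ≡ 1 (mod 67)
We can reduce the exponent: 231 mod 66 = 33
So 25^231 ≡ 25^33 (mod 67)
Computing: 25^33 mod 67 = 1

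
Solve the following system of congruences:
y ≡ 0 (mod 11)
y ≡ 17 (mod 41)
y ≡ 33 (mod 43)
1452

Using the Chinese Remainder Theorem:
M = product of moduli = 19393
For equation 1: M_1 = 1763, 1763 ≡ 3 (mod 11), inverse of 1763 mod 11 is 4 (check: 3 × 4 = 12 ≡ 1 (mod 11))
For equation 2: M_2 = 473, 473 ≡ 22 (mod 41), inverse of 473 mod 41 is 28 (check: 22 × 28 = 616 ≡ 1 (mod 41))
For equation 3: M_3 = 451, 451 ≡ 21 (mod 43), inverse of 451 mod 43 is 41 (check: 21 × 41 = 861 ≡ 1 (mod 43))
Combine: y ≡ Σ r_i×M_i×(M_i⁻¹ mod m_i) = 0×1763×4 + 17×473×28 + 33×451×41 = 0 + 225148 + 610203 = 835351
835351 mod 19393 = 1452
y ≡ 1452 (mod 19393)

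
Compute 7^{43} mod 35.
28

Using successive squaring:
Binary expansion of 43: 101011
Powers of 7 mod 35 (each is the square of the previous):
  7^1 ≡ 7 (mod 35)
  7^2 ≡ 7² = 49 ≡ 14 (mod 35)
  7^4 ≡ 14² = 196 ≡ 21 (mod 35)
  7^8 ≡ 21² = 441 ≡ 21 (mod 35)
  7^16 ≡ 21² = 441 ≡ 21 (mod 35)
  7^32 ≡ 21² = 441 ≡ 21 (mod 35)
43 = 32 + 8 + 2 + 1, so 7^43 = 7^32 × 7^8 × 7^2 × 7^1 ≡ 21 × 21 × 14 × 7 (mod 35)
Multiplying step by step:
  21 × 21 = 441 ≡ 21 (mod 35)
  21 × 14 = 294 ≡ 14 (mod 35)
  14 × 7 = 98 ≡ 28 (mod 35)
Result: 7^43 ≡ 28 (mod 35)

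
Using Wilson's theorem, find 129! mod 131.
(130)! = (129)! × (130) ≡ -1 (mod 131). So (129)! ≡ -1 × (130)^(-1) ≡ (-1)×(-1) = 1 (mod 131)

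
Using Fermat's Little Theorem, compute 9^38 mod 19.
By Fermat: 9^{18} ≡ 1 (mod 19). 38 = 2×18 + 2. So 9^{38} ≡ 9^{2} ≡ 5 (mod 19)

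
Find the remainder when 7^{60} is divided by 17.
By Fermat: 7^{16} ≡ 1 (mod 17). 60 = 3×16 + 12. So 7^{60} ≡ 7^{12} ≡ 13 (mod 17)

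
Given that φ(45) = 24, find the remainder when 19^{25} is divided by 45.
By Euler: 19^{24} ≡ 1 (mod 45) since gcd(19, 45) = 1. 25 = 1×24 + 1. So 19^{25} ≡ 19^{1} ≡ 19 (mod 45)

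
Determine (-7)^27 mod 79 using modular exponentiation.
Using repeated squaring. (-7) ≡ 72 (mod 79). 27 = 16 + 8 + 2 + 1 (binary 11011). Repeated squaring mod 79: 72^1 ≡ 72; 72^2 ≡ 72² = 5184 ≡ 49; 72^4 ≡ 49² = 2401 ≡ 31; 72^8 ≡ 31² = 961 ≡ 13; 72^16 ≡ 13² = 169 ≡ 11. Multiply: (-7)^27 ≡ 72^16 × 72^8 × 72^2 × 72^1 ≡ 11 × 13 × 49 × 72 (mod 79): 11 × 13 = 143 ≡ 64; 64 × 49 = 3136 ≡ 55; 55 × 72 = 3960 ≡ 10. So (-7)^27 ≡ 10 (mod 79).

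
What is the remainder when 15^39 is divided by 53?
Using repeated squaring. 39 = 32 + 4 + 2 + 1 (binary 100111). Repeated squaring mod 53: 15^1 ≡ 15; 15^2 ≡ 15² = 225 ≡ 13; 15^4 ≡ 13² = 169 ≡ 10; 15^8 ≡ 10² = 100 ≡ 47; 15^16 ≡ 47² = 2209 ≡ 36; 15^32 ≡ 36² = 1296 ≡ 24. Multiply: 15^39 = 15^32 × 15^4 × 15^2 × 15^1 ≡ 24 × 10 × 13 × 15 (mod 53): 24 × 10 = 240 ≡ 28; 28 × 13 = 364 ≡ 46; 46 × 15 = 690 ≡ 1. So 15^39 ≡ 1 (mod 53).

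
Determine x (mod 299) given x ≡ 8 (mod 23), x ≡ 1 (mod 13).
261

Using the Chinese Remainder Theorem:
M = product of moduli = 299
For equation 1: M_1 = 13, 13 ≡ 13 (mod 23), inverse of 13 mod 23 is 16 (check: 13 × 16 = 208 ≡ 1 (mod 23))
For equation 2: M_2 = 23, 23 ≡ 10 (mod 13), inverse of 23 mod 13 is 4 (check: 10 × 4 = 40 ≡ 1 (mod 13))
Combine: x ≡ Σ r_i×M_i×(M_i⁻¹ mod m_i) = 8×13×16 + 1×23×4 = 1664 + 92 = 1756
1756 mod 299 = 261
x ≡ 261 (mod 299)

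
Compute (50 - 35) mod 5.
0

(50 - 35) = 15
15 mod 5 = 0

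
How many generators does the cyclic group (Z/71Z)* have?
24

The number of primitive roots modulo p is φ(p-1) = φ(70)
φ(70) = 24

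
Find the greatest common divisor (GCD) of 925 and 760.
5

Using the Euclidean algorithm:
925 = 1 × 760 + 165
760 = 4 × 165 + 100
165 = 1 × 100 + 65
100 = 1 × 65 + 35
65 = 1 × 35 + 30
35 = 1 × 30 + 5
30 = 6 × 5 + 0

GCD(925, 760) = 5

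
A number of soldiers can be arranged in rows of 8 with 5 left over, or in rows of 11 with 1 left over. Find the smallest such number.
M = 8 × 11 = 88. M₁ = 11, y₁ ≡ 3 (mod 8). M₂ = 8, y₂ ≡ 7 (mod 11). k = 5×11×3 + 1×8×7 ≡ 45 (mod 88). The smallest positive such number is 45.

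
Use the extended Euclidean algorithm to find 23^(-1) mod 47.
Extended GCD: 23(-2) + 47(1) = 1. So 23^(-1) ≡ 45 ≡ 45 (mod 47). Verify: 23 × 45 = 1035 ≡ 1 (mod 47)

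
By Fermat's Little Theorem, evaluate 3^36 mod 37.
By Fermat's Little Theorem, 3^{36} ≡ 1 (mod 37) since 37 is prime and gcd(3, 37) = 1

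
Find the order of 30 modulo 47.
Powers of 30 mod 47: 30^1≡30, 30^2≡7, 30^3≡22, 30^4≡2, 30^5≡13, 30^6≡14, 30^7≡44, 30^8≡4, 30^9≡26, 30^10≡28, 30^11≡41, 30^12≡8, 30^13≡5, 30^14≡9, 30^15≡35, 30^16≡16, 30^17≡10, 30^18≡18, 30^19≡23, 30^20≡32, 30^21≡20, 30^22≡36, 30^23≡46, 30^24≡17, 30^25≡40, 30^26≡25, 30^27≡45, 30^28≡34, 30^29≡33, 30^30≡3, 30^31≡43, 30^32≡21, 30^33≡19, 30^34≡6, 30^35≡39, 30^36≡42, 30^37≡38, 30^38≡12, 30^39≡31, 30^40≡37, 30^41≡29, 30^42≡24, 30^43≡15, 30^44≡27, 30^45≡11, 30^46≡1. Order = 46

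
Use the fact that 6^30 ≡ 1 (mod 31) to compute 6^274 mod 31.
By Fermat: 6^{30} ≡ 1 (mod 31). 274 ≡ 4 (mod 30). So 6^{274} ≡ 6^{4} ≡ 25 (mod 31)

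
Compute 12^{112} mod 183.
42

Using successive squaring:
Binary expansion of 112: 1110000
Powers of 12 mod 183 (each is the square of the previous):
  12^1 ≡ 12 (mod 183)
  12^2 ≡ 12² = 144 ≡ 144 (mod 183)
  12^4 ≡ 144² = 20736 ≡ 57 (mod 183)
  12^8 ≡ 57² = 3249 ≡ 138 (mod 183)
  12^16 ≡ 138² = 19044 ≡ 12 (mod 183)
  12^32 ≡ 12² = 144 ≡ 144 (mod 183)
  12^64 ≡ 144² = 20736 ≡ 57 (mod 183)
112 = 64 + 32 + 16, so 12^112 = 12^64 × 12^32 × 12^16 ≡ 57 × 144 × 12 (mod 183)
Multiplying step by step:
  57 × 144 = 8208 ≡ 156 (mod 183)
  156 × 12 = 1872 ≡ 42 (mod 183)
Result: 12^112 ≡ 42 (mod 183)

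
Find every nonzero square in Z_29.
QRs mod 29: {1, 4, 5, 6, 7, 9, 13, 16, 20, 22, 23, 24, 25, 28}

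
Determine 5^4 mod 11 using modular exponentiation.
4 = 4 (binary 100). Repeated squaring mod 11: 5^1 ≡ 5; 5^2 ≡ 5² = 25 ≡ 3; 5^4 ≡ 3² = 9 ≡ 9. So 5^4 ≡ 9 (mod 11).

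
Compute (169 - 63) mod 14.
8

(169 - 63) = 106
106 mod 14 = 8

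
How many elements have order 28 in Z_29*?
Number of primitive roots mod 29 = φ(28) = 12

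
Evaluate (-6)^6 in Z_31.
(-6) ≡ 25 (mod 31). 6 = 4 + 2 (binary 110). Repeated squaring mod 31: 25^1 ≡ 25; 25^2 ≡ 25² = 625 ≡ 5; 25^4 ≡ 5² = 25 ≡ 25. Multiply: (-6)^6 ≡ 25^4 × 25^2 ≡ 25 × 5 (mod 31): 25 × 5 = 125 ≡ 1. So (-6)^6 ≡ 1 (mod 31).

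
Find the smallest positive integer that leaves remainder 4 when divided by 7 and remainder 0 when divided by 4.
M = 7 × 4 = 28. M₁ = 4, y₁ ≡ 2 (mod 7). M₂ = 7, y₂ ≡ 3 (mod 4). t = 4×4×2 + 0×7×3 ≡ 4 (mod 28). The smallest positive such number is 4.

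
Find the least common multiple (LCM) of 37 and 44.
1628

First find GCD(37, 44) using the Euclidean algorithm:
37 = 0 × 44 + 37
44 = 1 × 37 + 7
37 = 5 × 7 + 2
7 = 3 × 2 + 1
2 = 2 × 1 + 0
GCD(37, 44) = 1

LCM formula: LCM(a, b) = (a × b) / GCD(a, b)
LCM(37, 44) = (37 × 44) / 1
LCM(37, 44) = 1628 / 1
LCM(37, 44) = 1628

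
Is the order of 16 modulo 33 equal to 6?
No, the actual order is 5, not 6.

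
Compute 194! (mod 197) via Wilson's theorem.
(196)! = (194)! × (195) × (196) ≡ -1 (mod 197). So (194)! ≡ -1 × [(196)(195)]^(-1) ≡ 98 (mod 197)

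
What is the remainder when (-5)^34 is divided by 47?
Using repeated squaring. (-5) ≡ 42 (mod 47). 34 = 32 + 2 (binary 100010). Repeated squaring mod 47: 42^1 ≡ 42; 42^2 ≡ 42² = 1764 ≡ 25; 42^4 ≡ 25² = 625 ≡ 14; 42^8 ≡ 14² = 196 ≡ 8; 42^16 ≡ 8² = 64 ≡ 17; 42^32 ≡ 17² = 289 ≡ 7. Multiply: (-5)^34 ≡ 42^32 × 42^2 ≡ 7 × 25 (mod 47): 7 × 25 = 175 ≡ 34. So (-5)^34 ≡ 34 (mod 47).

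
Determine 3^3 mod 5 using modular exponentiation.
3 = 2 + 1 (binary 11). Repeated squaring mod 5: 3^1 ≡ 3; 3^2 ≡ 3² = 9 ≡ 4. Multiply: 3^3 = 3^2 × 3^1 ≡ 4 × 3 (mod 5): 4 × 3 = 12 ≡ 2. So 3^3 ≡ 2 (mod 5).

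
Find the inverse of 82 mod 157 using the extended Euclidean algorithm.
Extended GCD: 82(-67) + 157(35) = 1. So 82^(-1) ≡ 90 ≡ 90 (mod 157). Verify: 82 × 90 = 7380 ≡ 1 (mod 157)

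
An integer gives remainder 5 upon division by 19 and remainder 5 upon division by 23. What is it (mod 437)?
M = 19 × 23 = 437. M₁ = 23, y₁ ≡ 5 (mod 19). M₂ = 19, y₂ ≡ 17 (mod 23). k = 5×23×5 + 5×19×17 ≡ 5 (mod 437). The smallest positive such number is 5.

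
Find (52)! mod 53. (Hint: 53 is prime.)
By Wilson's theorem, (52)! ≡ -1 ≡ 52 (mod 53)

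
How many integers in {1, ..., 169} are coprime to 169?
156

Prime factorization: 169 = 13^2
Using the formula φ(n) = n × Π(1 - 1/p) for each prime factor p:
φ(169) = 169 × (1 - 1/13)
φ(169) = 156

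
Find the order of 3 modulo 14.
Powers of 3 mod 14: 3^1≡3, 3^2≡9, 3^3≡13, 3^4≡11, 3^5≡5, 3^6≡1. Order = 6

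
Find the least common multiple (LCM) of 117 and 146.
17082

First find GCD(117, 146) using the Euclidean algorithm:
117 = 0 × 146 + 117
146 = 1 × 117 + 29
117 = 4 × 29 + 1
29 = 29 × 1 + 0
GCD(117, 146) = 1

LCM formula: LCM(a, b) = (a × b) / GCD(a, b)
LCM(117, 146) = (117 × 146) / 1
LCM(117, 146) = 17082 / 1
LCM(117, 146) = 17082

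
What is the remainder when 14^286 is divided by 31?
Using Fermat: 14^{30} ≡ 1 (mod 31). 286 ≡ 16 (mod 30). So 14^{286} ≡ 14^{16} ≡ 14 (mod 31)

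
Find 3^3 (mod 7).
3 = 2 + 1 (binary 11). Repeated squaring mod 7: 3^1 ≡ 3; 3^2 ≡ 3² = 9 ≡ 2. Multiply: 3^3 = 3^2 × 3^1 ≡ 2 × 3 (mod 7): 2 × 3 = 6 ≡ 6. So 3^3 ≡ 6 (mod 7).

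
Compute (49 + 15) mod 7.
1

(49 + 15) = 64
64 mod 7 = 1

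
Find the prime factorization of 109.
109

Divide by primes starting from smallest:
109 ÷ 109 = 1

109 = 109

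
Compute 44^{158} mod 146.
134

Using successive squaring:
Binary expansion of 158: 10011110
Powers of 44 mod 146 (each is the square of the previous):
  44^1 ≡ 44 (mod 146)
  44^2 ≡ 44² = 1936 ≡ 38 (mod 146)
  44^4 ≡ 38² = 1444 ≡ 130 (mod 146)
  44^8 ≡ 130² = 16900 ≡ 110 (mod 146)
  44^16 ≡ 110² = 12100 ≡ 128 (mod 146)
  44^32 ≡ 128² = 16384 ≡ 32 (mod 146)
  44^64 ≡ 32² = 1024 ≡ 2 (mod 146)
  44^128 ≡ 2² = 4 ≡ 4 (mod 146)
158 = 128 + 16 + 8 + 4 + 2, so 44^158 = 44^128 × 44^16 × 44^8 × 44^4 × 44^2 ≡ 4 × 128 × 110 × 130 × 38 (mod 146)
Multiplying step by step:
  4 × 128 = 512 ≡ 74 (mod 146)
  74 × 110 = 8140 ≡ 110 (mod 146)
  110 × 130 = 14300 ≡ 138 (mod 146)
  138 × 38 = 5244 ≡ 134 (mod 146)
Result: 44^158 ≡ 134 (mod 146)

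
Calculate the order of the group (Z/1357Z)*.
1276

Prime factorization: 1357 = 23 × 59
Using the formula φ(n) = n × Π(1 - 1/p) for each prime factor p:
φ(1357) = 1357 × (1 - 1/23) × (1 - 1/59)
φ(1357) = 1276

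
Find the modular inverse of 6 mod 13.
6^(-1) ≡ 11 (mod 13). Verification: 6 × 11 = 66 ≡ 1 (mod 13)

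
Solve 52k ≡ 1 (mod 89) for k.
12

Using Extended Euclidean Algorithm:
gcd(52, 89) = 1
Bezout coefficients: 52 × 12 + 89 × -7 = 1
So 52 × 12 ≡ 1 (mod 89)
The inverse is 12 mod 89 = 12
Verification: 52 × 12 = 624 = 7 × 89 + 1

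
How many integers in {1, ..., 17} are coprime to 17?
16

Prime factorization: 17 = 17
Using the formula φ(n) = n × Π(1 - 1/p) for each prime factor p:
φ(17) = 17 × (1 - 1/17)
φ(17) = 16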